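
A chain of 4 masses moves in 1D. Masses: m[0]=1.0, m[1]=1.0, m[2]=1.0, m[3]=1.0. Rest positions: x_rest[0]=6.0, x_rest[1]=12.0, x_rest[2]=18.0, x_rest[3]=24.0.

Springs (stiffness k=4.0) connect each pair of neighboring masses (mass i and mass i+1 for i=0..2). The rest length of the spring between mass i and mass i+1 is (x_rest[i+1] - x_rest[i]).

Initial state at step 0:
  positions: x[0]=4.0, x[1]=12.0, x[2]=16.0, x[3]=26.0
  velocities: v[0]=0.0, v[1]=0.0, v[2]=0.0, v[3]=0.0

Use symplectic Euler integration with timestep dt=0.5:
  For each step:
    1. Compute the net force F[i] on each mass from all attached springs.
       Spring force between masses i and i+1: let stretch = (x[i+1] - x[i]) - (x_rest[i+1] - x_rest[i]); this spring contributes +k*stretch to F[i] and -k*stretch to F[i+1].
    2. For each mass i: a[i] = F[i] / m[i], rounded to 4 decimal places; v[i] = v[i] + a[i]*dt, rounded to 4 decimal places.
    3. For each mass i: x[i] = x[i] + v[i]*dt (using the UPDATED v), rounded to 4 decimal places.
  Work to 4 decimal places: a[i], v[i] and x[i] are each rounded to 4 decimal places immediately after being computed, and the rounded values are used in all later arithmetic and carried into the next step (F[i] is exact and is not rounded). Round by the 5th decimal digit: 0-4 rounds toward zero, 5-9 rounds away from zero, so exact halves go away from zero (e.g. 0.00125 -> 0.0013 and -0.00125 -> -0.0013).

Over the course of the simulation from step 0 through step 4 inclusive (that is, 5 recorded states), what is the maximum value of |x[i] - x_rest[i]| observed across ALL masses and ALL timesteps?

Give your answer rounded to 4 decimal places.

Answer: 4.0000

Derivation:
Step 0: x=[4.0000 12.0000 16.0000 26.0000] v=[0.0000 0.0000 0.0000 0.0000]
Step 1: x=[6.0000 8.0000 22.0000 22.0000] v=[4.0000 -8.0000 12.0000 -8.0000]
Step 2: x=[4.0000 16.0000 14.0000 24.0000] v=[-4.0000 16.0000 -16.0000 4.0000]
Step 3: x=[8.0000 10.0000 18.0000 22.0000] v=[8.0000 -12.0000 8.0000 -4.0000]
Step 4: x=[8.0000 10.0000 18.0000 22.0000] v=[0.0000 0.0000 0.0000 0.0000]
Max displacement = 4.0000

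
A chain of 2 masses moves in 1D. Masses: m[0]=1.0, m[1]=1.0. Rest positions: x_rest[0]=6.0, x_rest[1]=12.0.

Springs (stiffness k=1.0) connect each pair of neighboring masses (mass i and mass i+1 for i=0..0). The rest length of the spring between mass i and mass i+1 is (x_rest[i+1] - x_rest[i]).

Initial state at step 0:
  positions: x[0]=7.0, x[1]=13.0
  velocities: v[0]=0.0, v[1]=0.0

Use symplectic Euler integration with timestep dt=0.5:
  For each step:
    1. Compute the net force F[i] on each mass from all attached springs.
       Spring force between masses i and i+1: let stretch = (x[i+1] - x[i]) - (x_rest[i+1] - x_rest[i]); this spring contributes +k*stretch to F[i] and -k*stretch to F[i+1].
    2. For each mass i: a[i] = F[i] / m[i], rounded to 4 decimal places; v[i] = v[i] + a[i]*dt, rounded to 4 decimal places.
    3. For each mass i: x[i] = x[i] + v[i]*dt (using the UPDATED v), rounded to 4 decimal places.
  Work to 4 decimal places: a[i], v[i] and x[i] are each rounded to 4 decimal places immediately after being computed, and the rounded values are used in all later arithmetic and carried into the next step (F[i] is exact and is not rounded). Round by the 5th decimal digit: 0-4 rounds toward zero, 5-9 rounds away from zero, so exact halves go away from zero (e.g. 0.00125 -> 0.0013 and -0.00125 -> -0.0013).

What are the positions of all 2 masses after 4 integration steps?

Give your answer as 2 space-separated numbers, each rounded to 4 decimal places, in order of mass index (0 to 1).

Step 0: x=[7.0000 13.0000] v=[0.0000 0.0000]
Step 1: x=[7.0000 13.0000] v=[0.0000 0.0000]
Step 2: x=[7.0000 13.0000] v=[0.0000 0.0000]
Step 3: x=[7.0000 13.0000] v=[0.0000 0.0000]
Step 4: x=[7.0000 13.0000] v=[0.0000 0.0000]

Answer: 7.0000 13.0000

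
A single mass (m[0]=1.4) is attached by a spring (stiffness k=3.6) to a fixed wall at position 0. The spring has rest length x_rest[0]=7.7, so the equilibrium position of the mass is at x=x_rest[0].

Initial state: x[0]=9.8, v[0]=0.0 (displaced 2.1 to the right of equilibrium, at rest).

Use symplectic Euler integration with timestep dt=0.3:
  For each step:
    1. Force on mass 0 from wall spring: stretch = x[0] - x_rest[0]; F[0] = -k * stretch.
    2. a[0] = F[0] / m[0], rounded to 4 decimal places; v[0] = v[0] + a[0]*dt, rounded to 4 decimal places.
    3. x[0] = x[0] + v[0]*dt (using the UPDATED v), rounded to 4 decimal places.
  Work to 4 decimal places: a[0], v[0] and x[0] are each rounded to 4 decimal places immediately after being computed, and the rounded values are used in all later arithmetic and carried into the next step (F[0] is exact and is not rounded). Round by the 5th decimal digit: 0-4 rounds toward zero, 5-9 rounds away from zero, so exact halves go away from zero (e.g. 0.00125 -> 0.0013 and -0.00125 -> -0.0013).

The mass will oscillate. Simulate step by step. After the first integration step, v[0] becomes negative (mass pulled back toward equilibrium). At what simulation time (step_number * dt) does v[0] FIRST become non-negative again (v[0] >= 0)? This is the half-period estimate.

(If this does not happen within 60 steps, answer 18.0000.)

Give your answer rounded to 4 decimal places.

Step 0: x=[9.8000] v=[0.0000]
Step 1: x=[9.3140] v=[-1.6200]
Step 2: x=[8.4545] v=[-2.8651]
Step 3: x=[7.4204] v=[-3.4471]
Step 4: x=[6.4510] v=[-3.2314]
Step 5: x=[5.7706] v=[-2.2679]
Step 6: x=[5.5368] v=[-0.7795]
Step 7: x=[5.8036] v=[0.8893]
First v>=0 after going negative at step 7, time=2.1000

Answer: 2.1000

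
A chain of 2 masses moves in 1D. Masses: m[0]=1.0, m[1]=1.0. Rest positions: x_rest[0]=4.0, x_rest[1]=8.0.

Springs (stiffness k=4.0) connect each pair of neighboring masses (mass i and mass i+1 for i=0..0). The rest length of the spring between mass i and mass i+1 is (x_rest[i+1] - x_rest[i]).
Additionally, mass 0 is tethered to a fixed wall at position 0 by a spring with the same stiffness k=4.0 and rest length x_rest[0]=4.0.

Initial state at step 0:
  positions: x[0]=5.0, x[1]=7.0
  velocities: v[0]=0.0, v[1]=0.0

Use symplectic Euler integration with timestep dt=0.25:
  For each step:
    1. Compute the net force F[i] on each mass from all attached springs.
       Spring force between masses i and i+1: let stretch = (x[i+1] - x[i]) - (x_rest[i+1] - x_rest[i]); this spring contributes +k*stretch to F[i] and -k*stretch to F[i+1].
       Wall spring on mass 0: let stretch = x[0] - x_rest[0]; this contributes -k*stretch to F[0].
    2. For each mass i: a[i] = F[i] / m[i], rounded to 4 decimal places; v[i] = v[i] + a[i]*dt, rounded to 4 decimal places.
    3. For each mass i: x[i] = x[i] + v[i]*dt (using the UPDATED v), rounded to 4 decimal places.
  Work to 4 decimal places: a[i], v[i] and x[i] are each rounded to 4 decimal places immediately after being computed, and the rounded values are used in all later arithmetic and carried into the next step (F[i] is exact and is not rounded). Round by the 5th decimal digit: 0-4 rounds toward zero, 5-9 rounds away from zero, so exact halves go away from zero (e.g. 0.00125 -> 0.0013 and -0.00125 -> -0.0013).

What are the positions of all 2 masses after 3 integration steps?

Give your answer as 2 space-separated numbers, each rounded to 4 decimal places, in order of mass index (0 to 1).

Answer: 2.6719 8.6406

Derivation:
Step 0: x=[5.0000 7.0000] v=[0.0000 0.0000]
Step 1: x=[4.2500 7.5000] v=[-3.0000 2.0000]
Step 2: x=[3.2500 8.1875] v=[-4.0000 2.7500]
Step 3: x=[2.6719 8.6406] v=[-2.3125 1.8125]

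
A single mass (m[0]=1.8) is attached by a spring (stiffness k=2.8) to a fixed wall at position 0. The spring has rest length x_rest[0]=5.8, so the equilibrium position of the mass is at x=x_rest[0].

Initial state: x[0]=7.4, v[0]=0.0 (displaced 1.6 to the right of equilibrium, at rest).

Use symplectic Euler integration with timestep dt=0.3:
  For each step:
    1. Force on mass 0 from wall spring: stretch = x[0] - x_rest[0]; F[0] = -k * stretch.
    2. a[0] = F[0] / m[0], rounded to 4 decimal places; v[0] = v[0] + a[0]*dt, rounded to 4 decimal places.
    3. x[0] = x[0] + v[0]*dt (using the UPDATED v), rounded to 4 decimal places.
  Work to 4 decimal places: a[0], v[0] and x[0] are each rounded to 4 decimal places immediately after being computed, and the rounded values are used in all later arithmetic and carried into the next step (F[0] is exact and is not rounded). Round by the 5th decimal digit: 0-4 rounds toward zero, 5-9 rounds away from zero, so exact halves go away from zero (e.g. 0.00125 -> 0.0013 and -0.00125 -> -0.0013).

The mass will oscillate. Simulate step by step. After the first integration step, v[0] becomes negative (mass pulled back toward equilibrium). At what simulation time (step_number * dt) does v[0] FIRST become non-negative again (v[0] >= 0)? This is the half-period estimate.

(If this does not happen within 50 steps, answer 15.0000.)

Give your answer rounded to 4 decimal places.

Step 0: x=[7.4000] v=[0.0000]
Step 1: x=[7.1760] v=[-0.7467]
Step 2: x=[6.7594] v=[-1.3888]
Step 3: x=[6.2085] v=[-1.8365]
Step 4: x=[5.6004] v=[-2.0271]
Step 5: x=[5.0202] v=[-1.9340]
Step 6: x=[4.5492] v=[-1.5701]
Step 7: x=[4.2533] v=[-0.9864]
Step 8: x=[4.1739] v=[-0.2646]
Step 9: x=[4.3222] v=[0.4943]
First v>=0 after going negative at step 9, time=2.7000

Answer: 2.7000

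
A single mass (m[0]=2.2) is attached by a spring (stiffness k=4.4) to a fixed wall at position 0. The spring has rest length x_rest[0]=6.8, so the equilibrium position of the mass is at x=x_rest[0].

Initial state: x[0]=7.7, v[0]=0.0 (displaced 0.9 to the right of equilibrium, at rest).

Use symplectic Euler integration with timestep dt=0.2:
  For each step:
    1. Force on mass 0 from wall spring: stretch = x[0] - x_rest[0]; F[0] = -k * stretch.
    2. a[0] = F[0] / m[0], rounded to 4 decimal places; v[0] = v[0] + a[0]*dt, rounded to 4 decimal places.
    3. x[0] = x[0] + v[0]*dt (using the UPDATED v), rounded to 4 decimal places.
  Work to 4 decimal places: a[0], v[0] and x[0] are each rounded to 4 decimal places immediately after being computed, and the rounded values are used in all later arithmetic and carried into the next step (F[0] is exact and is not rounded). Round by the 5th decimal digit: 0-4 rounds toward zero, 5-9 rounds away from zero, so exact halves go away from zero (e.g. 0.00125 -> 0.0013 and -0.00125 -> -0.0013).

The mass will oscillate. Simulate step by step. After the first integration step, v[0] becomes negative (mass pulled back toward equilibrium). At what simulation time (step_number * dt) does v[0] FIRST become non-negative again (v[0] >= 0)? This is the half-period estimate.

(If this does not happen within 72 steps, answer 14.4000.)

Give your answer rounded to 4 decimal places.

Step 0: x=[7.7000] v=[0.0000]
Step 1: x=[7.6280] v=[-0.3600]
Step 2: x=[7.4898] v=[-0.6912]
Step 3: x=[7.2964] v=[-0.9671]
Step 4: x=[7.0633] v=[-1.1657]
Step 5: x=[6.8091] v=[-1.2710]
Step 6: x=[6.5542] v=[-1.2746]
Step 7: x=[6.3189] v=[-1.1763]
Step 8: x=[6.1221] v=[-0.9839]
Step 9: x=[5.9796] v=[-0.7127]
Step 10: x=[5.9027] v=[-0.3845]
Step 11: x=[5.8976] v=[-0.0256]
Step 12: x=[5.9647] v=[0.3354]
First v>=0 after going negative at step 12, time=2.4000

Answer: 2.4000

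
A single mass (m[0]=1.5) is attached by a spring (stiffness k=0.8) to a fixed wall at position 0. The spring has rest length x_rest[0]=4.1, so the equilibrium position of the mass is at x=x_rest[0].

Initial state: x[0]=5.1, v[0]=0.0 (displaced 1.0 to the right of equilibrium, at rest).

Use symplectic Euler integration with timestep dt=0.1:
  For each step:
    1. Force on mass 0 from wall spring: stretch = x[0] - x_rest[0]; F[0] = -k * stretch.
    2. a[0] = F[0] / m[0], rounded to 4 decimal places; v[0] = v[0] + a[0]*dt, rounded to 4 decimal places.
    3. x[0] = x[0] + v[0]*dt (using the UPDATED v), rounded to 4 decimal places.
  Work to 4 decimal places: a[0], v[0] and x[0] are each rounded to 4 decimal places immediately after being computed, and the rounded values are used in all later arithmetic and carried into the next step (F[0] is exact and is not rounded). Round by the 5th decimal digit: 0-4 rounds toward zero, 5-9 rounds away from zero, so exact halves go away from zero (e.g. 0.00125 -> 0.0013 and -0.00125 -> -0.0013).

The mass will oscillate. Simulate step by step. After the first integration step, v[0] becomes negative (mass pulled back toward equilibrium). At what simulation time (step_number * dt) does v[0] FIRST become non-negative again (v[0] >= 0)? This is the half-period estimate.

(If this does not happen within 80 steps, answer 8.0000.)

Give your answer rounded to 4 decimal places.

Answer: 4.4000

Derivation:
Step 0: x=[5.1000] v=[0.0000]
Step 1: x=[5.0947] v=[-0.0533]
Step 2: x=[5.0841] v=[-0.1064]
Step 3: x=[5.0682] v=[-0.1589]
Step 4: x=[5.0472] v=[-0.2105]
Step 5: x=[5.0211] v=[-0.2610]
Step 6: x=[4.9901] v=[-0.3101]
Step 7: x=[4.9543] v=[-0.3576]
Step 8: x=[4.9140] v=[-0.4032]
Step 9: x=[4.8693] v=[-0.4466]
Step 10: x=[4.8205] v=[-0.4876]
Step 11: x=[4.7679] v=[-0.5260]
Step 12: x=[4.7117] v=[-0.5616]
Step 13: x=[4.6523] v=[-0.5942]
Step 14: x=[4.5899] v=[-0.6237]
Step 15: x=[4.5249] v=[-0.6498]
Step 16: x=[4.4577] v=[-0.6725]
Step 17: x=[4.3885] v=[-0.6916]
Step 18: x=[4.3178] v=[-0.7070]
Step 19: x=[4.2459] v=[-0.7186]
Step 20: x=[4.1733] v=[-0.7264]
Step 21: x=[4.1003] v=[-0.7303]
Step 22: x=[4.0273] v=[-0.7303]
Step 23: x=[3.9547] v=[-0.7264]
Step 24: x=[3.8828] v=[-0.7187]
Step 25: x=[3.8121] v=[-0.7071]
Step 26: x=[3.7429] v=[-0.6918]
Step 27: x=[3.6756] v=[-0.6728]
Step 28: x=[3.6106] v=[-0.6502]
Step 29: x=[3.5482] v=[-0.6241]
Step 30: x=[3.4887] v=[-0.5947]
Step 31: x=[3.4325] v=[-0.5621]
Step 32: x=[3.3799] v=[-0.5265]
Step 33: x=[3.3311] v=[-0.4881]
Step 34: x=[3.2864] v=[-0.4471]
Step 35: x=[3.2460] v=[-0.4037]
Step 36: x=[3.2102] v=[-0.3582]
Step 37: x=[3.1791] v=[-0.3107]
Step 38: x=[3.1529] v=[-0.2616]
Step 39: x=[3.1318] v=[-0.2111]
Step 40: x=[3.1159] v=[-0.1595]
Step 41: x=[3.1052] v=[-0.1070]
Step 42: x=[3.0998] v=[-0.0539]
Step 43: x=[3.0997] v=[-0.0006]
Step 44: x=[3.1050] v=[0.0528]
First v>=0 after going negative at step 44, time=4.4000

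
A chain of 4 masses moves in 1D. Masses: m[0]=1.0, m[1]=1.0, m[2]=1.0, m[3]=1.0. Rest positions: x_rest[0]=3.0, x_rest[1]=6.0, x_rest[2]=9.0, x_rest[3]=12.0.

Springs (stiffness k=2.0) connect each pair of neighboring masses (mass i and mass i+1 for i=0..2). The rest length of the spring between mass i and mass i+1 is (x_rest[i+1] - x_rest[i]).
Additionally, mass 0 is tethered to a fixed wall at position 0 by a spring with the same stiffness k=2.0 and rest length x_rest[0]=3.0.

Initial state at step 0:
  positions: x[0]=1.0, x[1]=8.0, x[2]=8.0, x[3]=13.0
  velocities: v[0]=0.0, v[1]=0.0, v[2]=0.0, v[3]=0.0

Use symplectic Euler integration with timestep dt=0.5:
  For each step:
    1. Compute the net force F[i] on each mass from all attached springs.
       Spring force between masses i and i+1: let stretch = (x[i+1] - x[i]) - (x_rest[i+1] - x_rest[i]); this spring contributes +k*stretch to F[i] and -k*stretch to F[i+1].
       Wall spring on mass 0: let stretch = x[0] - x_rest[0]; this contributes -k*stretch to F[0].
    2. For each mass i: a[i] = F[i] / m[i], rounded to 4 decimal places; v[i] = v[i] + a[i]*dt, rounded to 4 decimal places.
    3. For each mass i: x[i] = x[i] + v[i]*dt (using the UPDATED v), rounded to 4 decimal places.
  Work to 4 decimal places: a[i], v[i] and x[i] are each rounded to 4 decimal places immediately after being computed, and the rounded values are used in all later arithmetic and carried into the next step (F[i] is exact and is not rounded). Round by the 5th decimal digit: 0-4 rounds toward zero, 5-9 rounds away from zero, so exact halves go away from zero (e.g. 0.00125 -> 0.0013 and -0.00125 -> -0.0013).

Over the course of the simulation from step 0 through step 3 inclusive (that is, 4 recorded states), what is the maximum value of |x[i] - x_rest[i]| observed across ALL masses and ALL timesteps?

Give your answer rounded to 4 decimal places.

Step 0: x=[1.0000 8.0000 8.0000 13.0000] v=[0.0000 0.0000 0.0000 0.0000]
Step 1: x=[4.0000 4.5000 10.5000 12.0000] v=[6.0000 -7.0000 5.0000 -2.0000]
Step 2: x=[5.2500 3.7500 10.7500 11.7500] v=[2.5000 -1.5000 0.5000 -0.5000]
Step 3: x=[3.1250 7.2500 8.0000 12.5000] v=[-4.2500 7.0000 -5.5000 1.5000]
Max displacement = 2.2500

Answer: 2.2500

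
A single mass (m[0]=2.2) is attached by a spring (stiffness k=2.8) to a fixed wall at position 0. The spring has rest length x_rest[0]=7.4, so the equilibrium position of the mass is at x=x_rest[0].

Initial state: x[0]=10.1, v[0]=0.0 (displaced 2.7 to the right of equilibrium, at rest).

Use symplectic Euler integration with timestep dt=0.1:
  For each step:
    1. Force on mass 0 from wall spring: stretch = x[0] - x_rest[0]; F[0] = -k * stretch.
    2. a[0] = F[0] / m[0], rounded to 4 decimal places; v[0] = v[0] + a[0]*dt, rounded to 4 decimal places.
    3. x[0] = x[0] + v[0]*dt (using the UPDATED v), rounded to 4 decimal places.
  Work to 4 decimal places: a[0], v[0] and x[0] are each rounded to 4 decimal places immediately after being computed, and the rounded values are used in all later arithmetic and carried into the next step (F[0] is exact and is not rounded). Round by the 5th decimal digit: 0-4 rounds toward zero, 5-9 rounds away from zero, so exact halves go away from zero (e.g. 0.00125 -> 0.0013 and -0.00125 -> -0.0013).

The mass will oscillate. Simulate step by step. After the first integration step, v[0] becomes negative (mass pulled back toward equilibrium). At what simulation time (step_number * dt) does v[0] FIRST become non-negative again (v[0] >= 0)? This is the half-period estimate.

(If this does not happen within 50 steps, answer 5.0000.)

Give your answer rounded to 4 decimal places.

Answer: 2.8000

Derivation:
Step 0: x=[10.1000] v=[0.0000]
Step 1: x=[10.0656] v=[-0.3436]
Step 2: x=[9.9973] v=[-0.6829]
Step 3: x=[9.8960] v=[-1.0135]
Step 4: x=[9.7629] v=[-1.3312]
Step 5: x=[9.5997] v=[-1.6319]
Step 6: x=[9.4085] v=[-1.9119]
Step 7: x=[9.1918] v=[-2.1675]
Step 8: x=[8.9522] v=[-2.3956]
Step 9: x=[8.6929] v=[-2.5932]
Step 10: x=[8.4171] v=[-2.7578]
Step 11: x=[8.1284] v=[-2.8873]
Step 12: x=[7.8304] v=[-2.9800]
Step 13: x=[7.5269] v=[-3.0348]
Step 14: x=[7.2218] v=[-3.0510]
Step 15: x=[6.9190] v=[-3.0283]
Step 16: x=[6.6223] v=[-2.9671]
Step 17: x=[6.3355] v=[-2.8681]
Step 18: x=[6.0622] v=[-2.7326]
Step 19: x=[5.8060] v=[-2.5623]
Step 20: x=[5.5701] v=[-2.3594]
Step 21: x=[5.3575] v=[-2.1265]
Step 22: x=[5.1708] v=[-1.8666]
Step 23: x=[5.0125] v=[-1.5829]
Step 24: x=[4.8846] v=[-1.2790]
Step 25: x=[4.7887] v=[-0.9589]
Step 26: x=[4.7260] v=[-0.6266]
Step 27: x=[4.6974] v=[-0.2863]
Step 28: x=[4.7032] v=[0.0577]
First v>=0 after going negative at step 28, time=2.8000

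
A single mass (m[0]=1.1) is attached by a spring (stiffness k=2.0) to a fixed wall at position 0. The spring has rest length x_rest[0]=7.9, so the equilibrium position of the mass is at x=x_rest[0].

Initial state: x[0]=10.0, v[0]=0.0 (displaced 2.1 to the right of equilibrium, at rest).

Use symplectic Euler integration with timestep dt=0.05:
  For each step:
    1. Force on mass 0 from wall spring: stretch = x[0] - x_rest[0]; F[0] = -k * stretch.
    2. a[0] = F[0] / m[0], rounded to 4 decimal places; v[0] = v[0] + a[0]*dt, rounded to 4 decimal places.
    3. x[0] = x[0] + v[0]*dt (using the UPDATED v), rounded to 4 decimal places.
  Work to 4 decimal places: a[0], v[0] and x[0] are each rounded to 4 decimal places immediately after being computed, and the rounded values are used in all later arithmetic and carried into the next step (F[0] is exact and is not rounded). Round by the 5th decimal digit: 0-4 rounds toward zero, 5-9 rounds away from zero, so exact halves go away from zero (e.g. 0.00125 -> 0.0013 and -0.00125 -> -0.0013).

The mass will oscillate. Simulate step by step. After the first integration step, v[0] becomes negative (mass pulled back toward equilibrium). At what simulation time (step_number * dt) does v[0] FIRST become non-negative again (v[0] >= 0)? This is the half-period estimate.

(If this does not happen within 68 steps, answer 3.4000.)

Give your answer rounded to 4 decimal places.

Step 0: x=[10.0000] v=[0.0000]
Step 1: x=[9.9905] v=[-0.1909]
Step 2: x=[9.9715] v=[-0.3809]
Step 3: x=[9.9430] v=[-0.5692]
Step 4: x=[9.9053] v=[-0.7549]
Step 5: x=[9.8584] v=[-0.9372]
Step 6: x=[9.8026] v=[-1.1152]
Step 7: x=[9.7382] v=[-1.2882]
Step 8: x=[9.6654] v=[-1.4553]
Step 9: x=[9.5846] v=[-1.6158]
Step 10: x=[9.4962] v=[-1.7689]
Step 11: x=[9.4005] v=[-1.9140]
Step 12: x=[9.2980] v=[-2.0504]
Step 13: x=[9.1891] v=[-2.1775]
Step 14: x=[9.0744] v=[-2.2947]
Step 15: x=[8.9543] v=[-2.4015]
Step 16: x=[8.8294] v=[-2.4973]
Step 17: x=[8.7003] v=[-2.5818]
Step 18: x=[8.5676] v=[-2.6546]
Step 19: x=[8.4318] v=[-2.7153]
Step 20: x=[8.2936] v=[-2.7636]
Step 21: x=[8.1536] v=[-2.7994]
Step 22: x=[8.0125] v=[-2.8225]
Step 23: x=[7.8709] v=[-2.8327]
Step 24: x=[7.7294] v=[-2.8301]
Step 25: x=[7.5887] v=[-2.8146]
Step 26: x=[7.4494] v=[-2.7863]
Step 27: x=[7.3121] v=[-2.7453]
Step 28: x=[7.1775] v=[-2.6919]
Step 29: x=[7.0462] v=[-2.6262]
Step 30: x=[6.9188] v=[-2.5486]
Step 31: x=[6.7958] v=[-2.4594]
Step 32: x=[6.6779] v=[-2.3590]
Step 33: x=[6.5655] v=[-2.2479]
Step 34: x=[6.4592] v=[-2.1266]
Step 35: x=[6.3594] v=[-1.9956]
Step 36: x=[6.2666] v=[-1.8555]
Step 37: x=[6.1813] v=[-1.7070]
Step 38: x=[6.1038] v=[-1.5508]
Step 39: x=[6.0344] v=[-1.3875]
Step 40: x=[5.9735] v=[-1.2179]
Step 41: x=[5.9214] v=[-1.0428]
Step 42: x=[5.8783] v=[-0.8629]
Step 43: x=[5.8443] v=[-0.6791]
Step 44: x=[5.8197] v=[-0.4922]
Step 45: x=[5.8045] v=[-0.3031]
Step 46: x=[5.7989] v=[-0.1126]
Step 47: x=[5.8028] v=[0.0784]
First v>=0 after going negative at step 47, time=2.3500

Answer: 2.3500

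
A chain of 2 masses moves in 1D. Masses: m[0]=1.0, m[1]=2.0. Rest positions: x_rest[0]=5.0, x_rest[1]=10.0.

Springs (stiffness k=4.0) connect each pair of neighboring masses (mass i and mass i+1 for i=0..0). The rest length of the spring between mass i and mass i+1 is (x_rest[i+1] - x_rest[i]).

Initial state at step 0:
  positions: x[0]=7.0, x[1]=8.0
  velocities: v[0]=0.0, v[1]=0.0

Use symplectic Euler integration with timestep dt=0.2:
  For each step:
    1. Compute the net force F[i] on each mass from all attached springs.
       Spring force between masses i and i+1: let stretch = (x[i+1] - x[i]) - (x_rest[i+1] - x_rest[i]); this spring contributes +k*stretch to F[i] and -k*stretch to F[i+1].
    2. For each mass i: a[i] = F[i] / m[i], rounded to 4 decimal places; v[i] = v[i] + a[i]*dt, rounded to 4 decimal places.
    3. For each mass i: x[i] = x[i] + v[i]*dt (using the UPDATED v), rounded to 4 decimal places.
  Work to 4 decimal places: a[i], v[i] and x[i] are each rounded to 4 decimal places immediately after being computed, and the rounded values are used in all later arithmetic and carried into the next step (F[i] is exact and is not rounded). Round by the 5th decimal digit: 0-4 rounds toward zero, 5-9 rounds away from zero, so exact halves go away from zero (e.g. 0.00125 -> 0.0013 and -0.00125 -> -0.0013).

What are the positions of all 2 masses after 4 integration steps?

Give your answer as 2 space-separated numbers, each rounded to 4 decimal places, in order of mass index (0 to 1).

Answer: 2.6548 10.1726

Derivation:
Step 0: x=[7.0000 8.0000] v=[0.0000 0.0000]
Step 1: x=[6.3600 8.3200] v=[-3.2000 1.6000]
Step 2: x=[5.2336 8.8832] v=[-5.6320 2.8160]
Step 3: x=[3.8911 9.5544] v=[-6.7123 3.3562]
Step 4: x=[2.6548 10.1726] v=[-6.1817 3.0909]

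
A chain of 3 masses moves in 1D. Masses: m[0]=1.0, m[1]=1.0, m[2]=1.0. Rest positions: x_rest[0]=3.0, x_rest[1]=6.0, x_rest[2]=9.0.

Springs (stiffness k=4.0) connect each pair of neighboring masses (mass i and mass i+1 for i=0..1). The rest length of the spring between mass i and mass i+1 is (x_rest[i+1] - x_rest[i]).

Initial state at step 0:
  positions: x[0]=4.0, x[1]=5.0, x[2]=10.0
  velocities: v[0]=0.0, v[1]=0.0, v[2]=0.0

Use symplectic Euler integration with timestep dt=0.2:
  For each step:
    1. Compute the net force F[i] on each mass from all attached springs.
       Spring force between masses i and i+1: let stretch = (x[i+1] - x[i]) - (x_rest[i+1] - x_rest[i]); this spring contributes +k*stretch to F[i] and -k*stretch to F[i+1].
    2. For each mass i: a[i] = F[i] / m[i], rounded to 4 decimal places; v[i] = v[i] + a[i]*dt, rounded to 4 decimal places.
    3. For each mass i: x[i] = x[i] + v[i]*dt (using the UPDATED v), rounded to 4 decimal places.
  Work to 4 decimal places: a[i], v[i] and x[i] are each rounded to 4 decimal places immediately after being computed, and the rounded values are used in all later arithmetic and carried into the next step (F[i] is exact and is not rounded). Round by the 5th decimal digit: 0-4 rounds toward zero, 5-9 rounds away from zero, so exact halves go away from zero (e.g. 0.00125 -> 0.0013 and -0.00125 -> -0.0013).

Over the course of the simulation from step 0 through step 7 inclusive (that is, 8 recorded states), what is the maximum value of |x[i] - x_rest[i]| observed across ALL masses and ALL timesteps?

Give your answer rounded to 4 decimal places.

Step 0: x=[4.0000 5.0000 10.0000] v=[0.0000 0.0000 0.0000]
Step 1: x=[3.6800 5.6400 9.6800] v=[-1.6000 3.2000 -1.6000]
Step 2: x=[3.1936 6.6128 9.1936] v=[-2.4320 4.8640 -2.4320]
Step 3: x=[2.7743 7.4515 8.7743] v=[-2.0966 4.1933 -2.0966]
Step 4: x=[2.6233 7.7535 8.6233] v=[-0.7548 1.5098 -0.7548]
Step 5: x=[2.8132 7.3738 8.8132] v=[0.9494 -1.8985 0.9494]
Step 6: x=[3.2528 6.4947 9.2528] v=[2.1979 -4.3955 2.1979]
Step 7: x=[3.7311 5.5382 9.7311] v=[2.3914 -4.7825 2.3914]
Max displacement = 1.7535

Answer: 1.7535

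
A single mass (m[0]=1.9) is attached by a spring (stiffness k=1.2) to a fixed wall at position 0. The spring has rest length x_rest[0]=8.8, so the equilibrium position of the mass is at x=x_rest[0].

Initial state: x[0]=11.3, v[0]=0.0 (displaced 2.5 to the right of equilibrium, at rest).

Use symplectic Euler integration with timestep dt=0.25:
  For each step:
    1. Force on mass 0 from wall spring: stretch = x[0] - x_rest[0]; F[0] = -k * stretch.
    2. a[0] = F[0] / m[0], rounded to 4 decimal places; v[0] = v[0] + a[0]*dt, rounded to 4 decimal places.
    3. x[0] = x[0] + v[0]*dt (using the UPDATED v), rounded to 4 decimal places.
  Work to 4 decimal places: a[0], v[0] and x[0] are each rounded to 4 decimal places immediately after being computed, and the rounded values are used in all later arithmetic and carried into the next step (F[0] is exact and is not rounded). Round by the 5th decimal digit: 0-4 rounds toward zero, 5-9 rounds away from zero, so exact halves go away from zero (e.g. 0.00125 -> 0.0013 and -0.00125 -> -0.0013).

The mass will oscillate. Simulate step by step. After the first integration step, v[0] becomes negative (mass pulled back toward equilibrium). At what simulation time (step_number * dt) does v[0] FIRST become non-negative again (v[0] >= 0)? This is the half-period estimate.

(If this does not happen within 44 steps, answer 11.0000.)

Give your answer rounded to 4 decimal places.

Step 0: x=[11.3000] v=[0.0000]
Step 1: x=[11.2013] v=[-0.3947]
Step 2: x=[11.0078] v=[-0.7739]
Step 3: x=[10.7272] v=[-1.1225]
Step 4: x=[10.3705] v=[-1.4268]
Step 5: x=[9.9518] v=[-1.6748]
Step 6: x=[9.4876] v=[-1.8567]
Step 7: x=[8.9963] v=[-1.9653]
Step 8: x=[8.4972] v=[-1.9963]
Step 9: x=[8.0101] v=[-1.9485]
Step 10: x=[7.5542] v=[-1.8238]
Step 11: x=[7.1474] v=[-1.6271]
Step 12: x=[6.8059] v=[-1.3662]
Step 13: x=[6.5431] v=[-1.0514]
Step 14: x=[6.3693] v=[-0.6951]
Step 15: x=[6.2915] v=[-0.3113]
Step 16: x=[6.3127] v=[0.0848]
First v>=0 after going negative at step 16, time=4.0000

Answer: 4.0000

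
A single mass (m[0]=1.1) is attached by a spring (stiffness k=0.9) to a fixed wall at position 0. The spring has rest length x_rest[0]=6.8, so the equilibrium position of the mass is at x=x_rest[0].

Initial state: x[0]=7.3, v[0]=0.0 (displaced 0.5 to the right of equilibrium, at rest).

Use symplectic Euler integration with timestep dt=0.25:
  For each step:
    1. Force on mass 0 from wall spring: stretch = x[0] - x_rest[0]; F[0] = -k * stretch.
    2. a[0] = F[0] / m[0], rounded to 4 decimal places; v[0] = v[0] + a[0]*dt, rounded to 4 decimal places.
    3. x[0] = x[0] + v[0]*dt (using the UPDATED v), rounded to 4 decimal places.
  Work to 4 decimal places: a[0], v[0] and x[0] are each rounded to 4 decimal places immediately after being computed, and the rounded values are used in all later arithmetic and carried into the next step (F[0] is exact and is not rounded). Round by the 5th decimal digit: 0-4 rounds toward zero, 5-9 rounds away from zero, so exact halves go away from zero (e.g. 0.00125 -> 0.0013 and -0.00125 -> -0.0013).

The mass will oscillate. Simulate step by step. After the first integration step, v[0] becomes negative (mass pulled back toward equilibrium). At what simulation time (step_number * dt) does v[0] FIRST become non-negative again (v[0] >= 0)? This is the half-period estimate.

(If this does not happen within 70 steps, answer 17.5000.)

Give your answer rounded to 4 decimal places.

Step 0: x=[7.3000] v=[0.0000]
Step 1: x=[7.2744] v=[-0.1023]
Step 2: x=[7.2246] v=[-0.1993]
Step 3: x=[7.1531] v=[-0.2862]
Step 4: x=[7.0635] v=[-0.3584]
Step 5: x=[6.9604] v=[-0.4123]
Step 6: x=[6.8491] v=[-0.4451]
Step 7: x=[6.7353] v=[-0.4552]
Step 8: x=[6.6248] v=[-0.4420]
Step 9: x=[6.5233] v=[-0.4062]
Step 10: x=[6.4359] v=[-0.3496]
Step 11: x=[6.3671] v=[-0.2751]
Step 12: x=[6.3205] v=[-0.1866]
Step 13: x=[6.2984] v=[-0.0885]
Step 14: x=[6.3019] v=[0.0141]
First v>=0 after going negative at step 14, time=3.5000

Answer: 3.5000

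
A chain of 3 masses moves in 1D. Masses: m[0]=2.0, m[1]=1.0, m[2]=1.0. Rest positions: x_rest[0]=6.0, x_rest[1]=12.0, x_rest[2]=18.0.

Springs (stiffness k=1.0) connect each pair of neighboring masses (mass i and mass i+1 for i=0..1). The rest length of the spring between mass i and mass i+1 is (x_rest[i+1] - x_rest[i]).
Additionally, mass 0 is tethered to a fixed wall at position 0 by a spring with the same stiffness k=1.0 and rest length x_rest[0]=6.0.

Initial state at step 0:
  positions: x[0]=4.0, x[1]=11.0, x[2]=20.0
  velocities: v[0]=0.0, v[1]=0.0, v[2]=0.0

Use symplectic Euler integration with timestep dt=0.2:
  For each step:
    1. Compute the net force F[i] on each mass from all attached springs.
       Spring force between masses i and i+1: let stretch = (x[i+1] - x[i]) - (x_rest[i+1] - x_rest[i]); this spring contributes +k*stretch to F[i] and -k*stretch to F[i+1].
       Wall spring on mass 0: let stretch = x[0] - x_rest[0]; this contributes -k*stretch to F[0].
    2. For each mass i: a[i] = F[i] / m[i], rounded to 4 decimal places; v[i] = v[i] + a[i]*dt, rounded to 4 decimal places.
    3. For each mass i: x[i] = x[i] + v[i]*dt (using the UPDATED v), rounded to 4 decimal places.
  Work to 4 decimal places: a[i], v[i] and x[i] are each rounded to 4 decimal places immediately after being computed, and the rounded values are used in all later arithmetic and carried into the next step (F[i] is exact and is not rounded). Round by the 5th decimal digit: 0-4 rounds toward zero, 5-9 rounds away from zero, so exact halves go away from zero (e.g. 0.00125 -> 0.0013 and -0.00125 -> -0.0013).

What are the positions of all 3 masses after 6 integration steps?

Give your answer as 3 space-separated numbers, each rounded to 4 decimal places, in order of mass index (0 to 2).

Answer: 5.1931 12.1425 17.9864

Derivation:
Step 0: x=[4.0000 11.0000 20.0000] v=[0.0000 0.0000 0.0000]
Step 1: x=[4.0600 11.0800 19.8800] v=[0.3000 0.4000 -0.6000]
Step 2: x=[4.1792 11.2312 19.6480] v=[0.5960 0.7560 -1.1600]
Step 3: x=[4.3559 11.4370 19.3193] v=[0.8833 1.0290 -1.6434]
Step 4: x=[4.5871 11.6748 18.9153] v=[1.1558 1.1892 -2.0199]
Step 5: x=[4.8683 11.9188 18.4617] v=[1.4059 1.2198 -2.2680]
Step 6: x=[5.1931 12.1425 17.9864] v=[1.6241 1.1183 -2.3766]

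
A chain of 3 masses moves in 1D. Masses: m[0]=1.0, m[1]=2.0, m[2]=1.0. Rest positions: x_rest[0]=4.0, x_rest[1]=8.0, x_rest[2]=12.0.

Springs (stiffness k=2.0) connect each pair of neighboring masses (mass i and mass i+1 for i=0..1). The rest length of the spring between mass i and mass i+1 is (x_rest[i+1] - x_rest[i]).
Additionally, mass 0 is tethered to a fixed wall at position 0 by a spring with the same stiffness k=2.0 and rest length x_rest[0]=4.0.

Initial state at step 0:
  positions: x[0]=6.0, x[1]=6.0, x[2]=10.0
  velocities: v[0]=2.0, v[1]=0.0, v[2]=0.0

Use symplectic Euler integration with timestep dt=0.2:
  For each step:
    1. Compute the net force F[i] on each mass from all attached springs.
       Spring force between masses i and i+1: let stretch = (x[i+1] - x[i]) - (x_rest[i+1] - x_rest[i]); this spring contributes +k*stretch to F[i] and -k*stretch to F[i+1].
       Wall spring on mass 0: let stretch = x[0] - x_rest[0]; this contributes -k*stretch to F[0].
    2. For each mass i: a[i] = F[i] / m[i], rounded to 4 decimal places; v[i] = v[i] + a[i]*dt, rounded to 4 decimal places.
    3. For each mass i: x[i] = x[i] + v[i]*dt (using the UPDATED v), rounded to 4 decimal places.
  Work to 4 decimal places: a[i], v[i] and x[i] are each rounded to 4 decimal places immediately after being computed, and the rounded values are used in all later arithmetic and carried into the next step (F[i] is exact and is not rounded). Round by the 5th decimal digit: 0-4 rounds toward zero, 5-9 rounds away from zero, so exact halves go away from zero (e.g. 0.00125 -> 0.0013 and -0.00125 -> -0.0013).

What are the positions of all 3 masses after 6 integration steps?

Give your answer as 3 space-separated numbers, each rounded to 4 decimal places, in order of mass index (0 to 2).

Step 0: x=[6.0000 6.0000 10.0000] v=[2.0000 0.0000 0.0000]
Step 1: x=[5.9200 6.1600 10.0000] v=[-0.4000 0.8000 0.0000]
Step 2: x=[5.3856 6.4640 10.0128] v=[-2.6720 1.5200 0.0640]
Step 3: x=[4.5066 6.8668 10.0617] v=[-4.3949 2.0141 0.2445]
Step 4: x=[3.4559 7.3030 10.1750] v=[-5.2535 2.1810 0.5665]
Step 5: x=[2.4365 7.7002 10.3785] v=[-5.0970 1.9860 1.0177]
Step 6: x=[1.6433 7.9940 10.6878] v=[-3.9661 1.4689 1.5464]

Answer: 1.6433 7.9940 10.6878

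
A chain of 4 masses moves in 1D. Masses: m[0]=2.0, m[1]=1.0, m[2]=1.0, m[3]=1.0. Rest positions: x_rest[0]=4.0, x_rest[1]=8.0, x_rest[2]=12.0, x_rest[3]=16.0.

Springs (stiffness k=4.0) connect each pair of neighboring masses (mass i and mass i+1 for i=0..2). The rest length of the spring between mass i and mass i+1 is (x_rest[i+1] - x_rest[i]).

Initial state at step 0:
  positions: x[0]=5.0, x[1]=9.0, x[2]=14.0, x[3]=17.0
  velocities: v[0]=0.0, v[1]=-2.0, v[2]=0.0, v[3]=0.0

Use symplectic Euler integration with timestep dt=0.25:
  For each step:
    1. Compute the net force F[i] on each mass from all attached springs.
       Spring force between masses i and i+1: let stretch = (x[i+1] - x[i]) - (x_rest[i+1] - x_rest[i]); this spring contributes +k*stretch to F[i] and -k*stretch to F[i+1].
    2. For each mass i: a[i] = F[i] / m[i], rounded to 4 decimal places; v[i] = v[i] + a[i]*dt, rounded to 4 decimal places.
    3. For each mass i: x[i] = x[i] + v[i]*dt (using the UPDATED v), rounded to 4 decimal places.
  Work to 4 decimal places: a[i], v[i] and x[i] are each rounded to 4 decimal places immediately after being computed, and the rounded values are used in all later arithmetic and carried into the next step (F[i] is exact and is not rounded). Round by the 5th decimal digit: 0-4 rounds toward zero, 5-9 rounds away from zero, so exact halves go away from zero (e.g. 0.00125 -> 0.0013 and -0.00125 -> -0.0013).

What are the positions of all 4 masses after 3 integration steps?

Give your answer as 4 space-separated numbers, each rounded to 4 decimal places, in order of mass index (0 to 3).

Answer: 4.9102 8.8047 12.2031 17.6719

Derivation:
Step 0: x=[5.0000 9.0000 14.0000 17.0000] v=[0.0000 -2.0000 0.0000 0.0000]
Step 1: x=[5.0000 8.7500 13.5000 17.2500] v=[0.0000 -1.0000 -2.0000 1.0000]
Step 2: x=[4.9688 8.7500 12.7500 17.5625] v=[-0.1250 0.0000 -3.0000 1.2500]
Step 3: x=[4.9102 8.8047 12.2031 17.6719] v=[-0.2344 0.2188 -2.1875 0.4375]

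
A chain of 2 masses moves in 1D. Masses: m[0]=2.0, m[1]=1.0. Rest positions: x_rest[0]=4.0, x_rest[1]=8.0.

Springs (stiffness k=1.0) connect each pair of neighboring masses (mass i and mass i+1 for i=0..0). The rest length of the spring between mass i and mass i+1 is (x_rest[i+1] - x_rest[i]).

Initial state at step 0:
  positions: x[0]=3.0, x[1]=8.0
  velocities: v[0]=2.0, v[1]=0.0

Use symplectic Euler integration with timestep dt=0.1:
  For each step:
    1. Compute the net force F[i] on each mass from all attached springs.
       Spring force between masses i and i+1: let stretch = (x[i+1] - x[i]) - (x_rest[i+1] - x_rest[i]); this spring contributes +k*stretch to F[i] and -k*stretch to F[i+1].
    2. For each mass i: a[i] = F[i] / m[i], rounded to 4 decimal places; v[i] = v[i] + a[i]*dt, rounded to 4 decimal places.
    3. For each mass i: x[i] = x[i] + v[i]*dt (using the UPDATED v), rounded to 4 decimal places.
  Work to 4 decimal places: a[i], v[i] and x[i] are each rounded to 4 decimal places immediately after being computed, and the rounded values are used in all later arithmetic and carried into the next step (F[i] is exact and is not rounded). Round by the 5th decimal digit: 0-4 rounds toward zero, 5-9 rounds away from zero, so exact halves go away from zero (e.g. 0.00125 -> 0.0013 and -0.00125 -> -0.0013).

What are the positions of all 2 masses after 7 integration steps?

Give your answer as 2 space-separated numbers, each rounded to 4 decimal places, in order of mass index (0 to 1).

Step 0: x=[3.0000 8.0000] v=[2.0000 0.0000]
Step 1: x=[3.2050 7.9900] v=[2.0500 -0.1000]
Step 2: x=[3.4139 7.9722] v=[2.0893 -0.1785]
Step 3: x=[3.6256 7.9488] v=[2.1172 -0.2343]
Step 4: x=[3.8389 7.9221] v=[2.1334 -0.2666]
Step 5: x=[4.0527 7.8946] v=[2.1376 -0.2749]
Step 6: x=[4.2657 7.8687] v=[2.1297 -0.2591]
Step 7: x=[4.4767 7.8468] v=[2.1099 -0.2194]

Answer: 4.4767 7.8468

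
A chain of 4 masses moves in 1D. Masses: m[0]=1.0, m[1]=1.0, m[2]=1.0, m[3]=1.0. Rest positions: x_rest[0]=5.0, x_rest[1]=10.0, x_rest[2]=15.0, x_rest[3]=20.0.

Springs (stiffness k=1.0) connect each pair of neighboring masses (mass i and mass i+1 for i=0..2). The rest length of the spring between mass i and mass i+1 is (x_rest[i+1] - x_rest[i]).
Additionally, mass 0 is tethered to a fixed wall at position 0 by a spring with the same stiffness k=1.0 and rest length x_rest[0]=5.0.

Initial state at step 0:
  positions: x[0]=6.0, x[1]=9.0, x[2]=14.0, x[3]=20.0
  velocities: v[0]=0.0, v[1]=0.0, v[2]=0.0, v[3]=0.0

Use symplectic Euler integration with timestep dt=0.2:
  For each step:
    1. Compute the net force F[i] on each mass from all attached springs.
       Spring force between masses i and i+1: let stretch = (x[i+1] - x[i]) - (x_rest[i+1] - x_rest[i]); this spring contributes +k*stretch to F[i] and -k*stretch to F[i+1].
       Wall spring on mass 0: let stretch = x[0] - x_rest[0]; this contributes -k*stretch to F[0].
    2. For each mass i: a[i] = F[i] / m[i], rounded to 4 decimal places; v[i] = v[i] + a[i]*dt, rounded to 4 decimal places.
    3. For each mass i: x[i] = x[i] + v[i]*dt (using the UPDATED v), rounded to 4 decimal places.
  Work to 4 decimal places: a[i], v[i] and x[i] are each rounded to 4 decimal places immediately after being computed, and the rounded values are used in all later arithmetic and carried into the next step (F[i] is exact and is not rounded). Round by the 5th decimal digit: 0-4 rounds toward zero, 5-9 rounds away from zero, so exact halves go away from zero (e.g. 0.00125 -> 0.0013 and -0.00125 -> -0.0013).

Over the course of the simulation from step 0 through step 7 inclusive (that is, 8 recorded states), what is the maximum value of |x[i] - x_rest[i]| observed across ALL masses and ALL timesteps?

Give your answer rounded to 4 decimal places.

Answer: 1.0175

Derivation:
Step 0: x=[6.0000 9.0000 14.0000 20.0000] v=[0.0000 0.0000 0.0000 0.0000]
Step 1: x=[5.8800 9.0800 14.0400 19.9600] v=[-0.6000 0.4000 0.2000 -0.2000]
Step 2: x=[5.6528 9.2304 14.1184 19.8832] v=[-1.1360 0.7520 0.3920 -0.3840]
Step 3: x=[5.3426 9.4332 14.2319 19.7758] v=[-1.5510 1.0141 0.5674 -0.5370]
Step 4: x=[4.9823 9.6643 14.3752 19.6466] v=[-1.8014 1.1557 0.7164 -0.6458]
Step 5: x=[4.6100 9.8966 14.5409 19.5066] v=[-1.8615 1.1615 0.8285 -0.7001]
Step 6: x=[4.2648 10.1032 14.7195 19.3680] v=[-1.7262 1.0330 0.8928 -0.6932]
Step 7: x=[3.9825 10.2609 14.8993 19.2434] v=[-1.4115 0.7886 0.8992 -0.6229]
Max displacement = 1.0175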